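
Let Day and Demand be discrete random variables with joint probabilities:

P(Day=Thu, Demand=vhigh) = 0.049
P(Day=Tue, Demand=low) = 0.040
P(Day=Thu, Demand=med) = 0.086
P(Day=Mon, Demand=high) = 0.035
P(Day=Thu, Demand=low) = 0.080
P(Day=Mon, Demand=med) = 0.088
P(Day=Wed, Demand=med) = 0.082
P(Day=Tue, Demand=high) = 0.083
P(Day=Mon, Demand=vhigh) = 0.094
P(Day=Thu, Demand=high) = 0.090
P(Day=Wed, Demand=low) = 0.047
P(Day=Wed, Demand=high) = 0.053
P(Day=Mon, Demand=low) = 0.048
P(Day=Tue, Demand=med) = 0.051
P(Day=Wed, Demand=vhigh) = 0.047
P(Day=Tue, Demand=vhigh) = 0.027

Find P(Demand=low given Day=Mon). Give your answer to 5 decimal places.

0.18113

P(Day=Mon) = 0.048 + 0.088 + 0.035 + 0.094 = 0.265.
P(Demand=low | Day=Mon) = 0.048/0.265 = 0.18113.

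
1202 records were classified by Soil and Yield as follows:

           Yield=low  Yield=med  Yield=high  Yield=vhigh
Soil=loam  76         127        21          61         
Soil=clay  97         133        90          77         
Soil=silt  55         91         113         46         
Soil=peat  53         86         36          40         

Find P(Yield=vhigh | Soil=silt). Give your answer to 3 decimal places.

0.151

Total with Soil=silt: 55 + 91 + 113 + 46 = 305.
P(Yield=vhigh | Soil=silt) = 46/305 = 0.151.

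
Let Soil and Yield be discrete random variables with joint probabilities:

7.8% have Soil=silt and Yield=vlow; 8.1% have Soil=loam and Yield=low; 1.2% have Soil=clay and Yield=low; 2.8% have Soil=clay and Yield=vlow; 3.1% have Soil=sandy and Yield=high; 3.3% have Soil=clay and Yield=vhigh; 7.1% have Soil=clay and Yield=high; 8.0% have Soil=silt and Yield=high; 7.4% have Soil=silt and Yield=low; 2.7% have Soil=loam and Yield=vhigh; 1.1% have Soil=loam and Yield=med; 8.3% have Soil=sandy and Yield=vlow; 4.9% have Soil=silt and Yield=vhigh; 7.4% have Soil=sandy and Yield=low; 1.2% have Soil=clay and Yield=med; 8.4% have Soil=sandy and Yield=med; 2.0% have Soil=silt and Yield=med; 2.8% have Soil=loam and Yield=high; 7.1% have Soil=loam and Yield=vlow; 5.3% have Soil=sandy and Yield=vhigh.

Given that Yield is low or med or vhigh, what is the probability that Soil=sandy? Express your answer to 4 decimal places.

0.3981

P(Yield=low) = 0.074 + 0.081 + 0.012 + 0.074 = 0.241.
P(Yield=med) = 0.084 + 0.011 + 0.012 + 0.020 = 0.127.
P(Yield=vhigh) = 0.053 + 0.027 + 0.033 + 0.049 = 0.162.
P(Yield ∈ {low, med, vhigh}) = 0.241 + 0.127 + 0.162 = 0.530; P(Soil=sandy, Yield ∈ {low, med, vhigh}) = 0.074 + 0.084 + 0.053 = 0.211.
P(Soil=sandy | Yield ∈ {low, med, vhigh}) = 0.211/0.530 = 0.3981.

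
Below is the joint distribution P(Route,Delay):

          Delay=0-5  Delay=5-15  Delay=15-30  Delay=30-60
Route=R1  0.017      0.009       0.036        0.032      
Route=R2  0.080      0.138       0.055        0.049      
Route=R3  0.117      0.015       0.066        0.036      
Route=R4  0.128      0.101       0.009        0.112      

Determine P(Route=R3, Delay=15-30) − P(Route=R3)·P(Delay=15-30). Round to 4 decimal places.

0.0272

P(Route=R3) = 0.117 + 0.015 + 0.066 + 0.036 = 0.234.
P(Delay=15-30) = 0.036 + 0.055 + 0.066 + 0.009 = 0.166.
P(Route=R3, Delay=15-30) − P(Route=R3)P(Delay=15-30) = 0.066 − 0.234×0.166 = 0.0272.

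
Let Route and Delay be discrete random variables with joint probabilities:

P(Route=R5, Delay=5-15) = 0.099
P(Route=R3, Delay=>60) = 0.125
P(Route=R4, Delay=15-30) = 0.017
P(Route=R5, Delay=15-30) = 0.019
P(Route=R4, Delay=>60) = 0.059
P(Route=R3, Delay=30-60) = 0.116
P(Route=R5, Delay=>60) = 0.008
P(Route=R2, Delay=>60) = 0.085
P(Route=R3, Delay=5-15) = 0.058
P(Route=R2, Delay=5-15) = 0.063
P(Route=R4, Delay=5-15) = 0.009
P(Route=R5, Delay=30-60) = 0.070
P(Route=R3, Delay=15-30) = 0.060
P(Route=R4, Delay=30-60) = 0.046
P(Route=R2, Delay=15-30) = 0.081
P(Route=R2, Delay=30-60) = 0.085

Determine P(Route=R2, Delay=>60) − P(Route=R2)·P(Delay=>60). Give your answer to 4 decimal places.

-0.0020

P(Route=R2) = 0.063 + 0.081 + 0.085 + 0.085 = 0.314.
P(Delay=>60) = 0.085 + 0.125 + 0.059 + 0.008 = 0.277.
P(Route=R2, Delay=>60) − P(Route=R2)P(Delay=>60) = 0.085 − 0.314×0.277 = -0.0020.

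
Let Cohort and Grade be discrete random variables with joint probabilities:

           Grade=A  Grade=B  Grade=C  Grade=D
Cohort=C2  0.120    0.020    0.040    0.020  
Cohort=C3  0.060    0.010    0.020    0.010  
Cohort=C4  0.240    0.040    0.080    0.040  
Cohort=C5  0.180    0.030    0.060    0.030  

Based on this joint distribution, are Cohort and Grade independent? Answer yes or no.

Every cell satisfies P(Cohort,Grade) = P(Cohort)·P(Grade). For instance P(Cohort=C3) = 0.100, P(Grade=D) = 0.100, and 0.100×0.100 = 0.010 matches the joint entry. So Cohort and Grade are independent.

yes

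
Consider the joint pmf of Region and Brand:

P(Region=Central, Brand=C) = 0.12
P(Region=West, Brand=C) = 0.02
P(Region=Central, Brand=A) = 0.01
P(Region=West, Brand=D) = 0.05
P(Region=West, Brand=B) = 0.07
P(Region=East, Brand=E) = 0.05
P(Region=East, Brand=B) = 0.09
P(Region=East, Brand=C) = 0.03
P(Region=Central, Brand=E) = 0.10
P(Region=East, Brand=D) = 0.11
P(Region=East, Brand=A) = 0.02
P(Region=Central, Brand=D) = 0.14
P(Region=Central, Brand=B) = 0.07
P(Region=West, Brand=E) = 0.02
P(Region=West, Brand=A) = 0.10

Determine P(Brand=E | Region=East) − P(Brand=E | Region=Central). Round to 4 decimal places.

P(Region=East) = 0.02 + 0.09 + 0.03 + 0.11 + 0.05 = 0.30; P(Brand=E | Region=East) = 0.05/0.30 = 0.16667.
P(Region=Central) = 0.01 + 0.07 + 0.12 + 0.14 + 0.10 = 0.44; P(Brand=E | Region=Central) = 0.10/0.44 = 0.22727.
Difference = -0.0606.

-0.0606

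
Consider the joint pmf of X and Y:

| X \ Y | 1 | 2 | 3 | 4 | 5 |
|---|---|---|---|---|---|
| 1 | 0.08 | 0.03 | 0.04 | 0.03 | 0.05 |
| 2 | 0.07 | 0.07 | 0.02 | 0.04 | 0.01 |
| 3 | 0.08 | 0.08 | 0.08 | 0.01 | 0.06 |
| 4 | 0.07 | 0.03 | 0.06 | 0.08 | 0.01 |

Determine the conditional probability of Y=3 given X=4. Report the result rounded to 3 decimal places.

P(X=4) = 0.07 + 0.03 + 0.06 + 0.08 + 0.01 = 0.25.
P(Y=3 | X=4) = 0.06/0.25 = 0.240.

0.240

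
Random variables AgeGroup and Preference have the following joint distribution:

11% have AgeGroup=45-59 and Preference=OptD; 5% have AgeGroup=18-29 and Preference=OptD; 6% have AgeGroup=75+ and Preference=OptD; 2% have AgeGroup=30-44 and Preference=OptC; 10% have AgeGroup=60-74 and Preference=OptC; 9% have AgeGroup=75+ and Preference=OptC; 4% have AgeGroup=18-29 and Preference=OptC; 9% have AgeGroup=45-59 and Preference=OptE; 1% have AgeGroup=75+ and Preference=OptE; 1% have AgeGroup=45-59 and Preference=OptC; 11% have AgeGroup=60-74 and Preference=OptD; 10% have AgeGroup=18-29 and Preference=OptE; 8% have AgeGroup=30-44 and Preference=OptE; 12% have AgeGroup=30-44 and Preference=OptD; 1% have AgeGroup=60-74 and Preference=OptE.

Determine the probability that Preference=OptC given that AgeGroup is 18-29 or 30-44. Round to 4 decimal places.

0.1463

P(AgeGroup=18-29) = 0.04 + 0.05 + 0.10 = 0.19.
P(AgeGroup=30-44) = 0.02 + 0.12 + 0.08 = 0.22.
P(AgeGroup ∈ {18-29, 30-44}) = 0.19 + 0.22 = 0.41; P(Preference=OptC, AgeGroup ∈ {18-29, 30-44}) = 0.04 + 0.02 = 0.06.
P(Preference=OptC | AgeGroup ∈ {18-29, 30-44}) = 0.06/0.41 = 0.1463.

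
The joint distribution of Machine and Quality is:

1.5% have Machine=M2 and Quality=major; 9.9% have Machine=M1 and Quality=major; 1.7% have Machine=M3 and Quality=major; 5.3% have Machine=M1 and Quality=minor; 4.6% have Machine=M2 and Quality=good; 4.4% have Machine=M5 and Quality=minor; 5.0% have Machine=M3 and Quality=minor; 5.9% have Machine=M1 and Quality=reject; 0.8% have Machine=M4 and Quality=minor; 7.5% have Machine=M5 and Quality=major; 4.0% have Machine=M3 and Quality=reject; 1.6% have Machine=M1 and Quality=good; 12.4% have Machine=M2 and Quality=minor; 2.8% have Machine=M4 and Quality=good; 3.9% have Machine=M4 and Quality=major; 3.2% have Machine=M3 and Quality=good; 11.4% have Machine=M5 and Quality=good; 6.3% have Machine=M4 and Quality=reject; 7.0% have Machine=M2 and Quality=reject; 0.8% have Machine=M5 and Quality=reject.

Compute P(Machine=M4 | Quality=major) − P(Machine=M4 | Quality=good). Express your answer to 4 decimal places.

P(Quality=major) = 0.099 + 0.015 + 0.017 + 0.039 + 0.075 = 0.245; P(Machine=M4 | Quality=major) = 0.039/0.245 = 0.15918.
P(Quality=good) = 0.016 + 0.046 + 0.032 + 0.028 + 0.114 = 0.236; P(Machine=M4 | Quality=good) = 0.028/0.236 = 0.11864.
Difference = 0.0405.

0.0405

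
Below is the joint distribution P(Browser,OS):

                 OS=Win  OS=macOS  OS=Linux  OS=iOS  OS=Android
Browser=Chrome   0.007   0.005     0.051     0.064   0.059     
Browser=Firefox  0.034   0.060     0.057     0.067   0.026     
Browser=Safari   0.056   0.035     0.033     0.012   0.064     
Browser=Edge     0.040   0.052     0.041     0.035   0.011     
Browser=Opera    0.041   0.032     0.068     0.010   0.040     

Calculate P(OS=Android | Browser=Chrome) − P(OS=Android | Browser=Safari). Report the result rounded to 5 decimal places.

-0.00280

P(Browser=Chrome) = 0.007 + 0.005 + 0.051 + 0.064 + 0.059 = 0.186; P(OS=Android | Browser=Chrome) = 0.059/0.186 = 0.317204.
P(Browser=Safari) = 0.056 + 0.035 + 0.033 + 0.012 + 0.064 = 0.200; P(OS=Android | Browser=Safari) = 0.064/0.200 = 0.320000.
Difference = -0.00280.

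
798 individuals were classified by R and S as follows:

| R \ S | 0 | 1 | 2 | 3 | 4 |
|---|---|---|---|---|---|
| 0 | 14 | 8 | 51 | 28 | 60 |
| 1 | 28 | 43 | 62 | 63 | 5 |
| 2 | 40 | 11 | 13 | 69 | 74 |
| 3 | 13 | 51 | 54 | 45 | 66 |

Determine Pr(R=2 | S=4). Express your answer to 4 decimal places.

Total with S=4: 60 + 5 + 74 + 66 = 205.
P(R=2 | S=4) = 74/205 = 0.3610.

0.3610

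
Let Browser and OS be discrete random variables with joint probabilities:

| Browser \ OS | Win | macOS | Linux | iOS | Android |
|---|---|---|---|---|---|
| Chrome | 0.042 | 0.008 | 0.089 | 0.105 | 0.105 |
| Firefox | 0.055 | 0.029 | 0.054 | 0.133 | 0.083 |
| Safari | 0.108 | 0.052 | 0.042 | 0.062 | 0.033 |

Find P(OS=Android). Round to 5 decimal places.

P(OS=Android) = 0.105 + 0.083 + 0.033 = 0.221.

0.22100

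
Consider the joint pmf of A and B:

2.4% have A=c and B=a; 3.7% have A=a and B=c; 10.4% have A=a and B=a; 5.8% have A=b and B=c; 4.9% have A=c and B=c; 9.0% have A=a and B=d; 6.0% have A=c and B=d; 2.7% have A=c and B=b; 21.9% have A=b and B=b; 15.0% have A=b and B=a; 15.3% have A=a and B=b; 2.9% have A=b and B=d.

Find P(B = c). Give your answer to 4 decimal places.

P(B=c) = 0.037 + 0.058 + 0.049 = 0.144.

0.1440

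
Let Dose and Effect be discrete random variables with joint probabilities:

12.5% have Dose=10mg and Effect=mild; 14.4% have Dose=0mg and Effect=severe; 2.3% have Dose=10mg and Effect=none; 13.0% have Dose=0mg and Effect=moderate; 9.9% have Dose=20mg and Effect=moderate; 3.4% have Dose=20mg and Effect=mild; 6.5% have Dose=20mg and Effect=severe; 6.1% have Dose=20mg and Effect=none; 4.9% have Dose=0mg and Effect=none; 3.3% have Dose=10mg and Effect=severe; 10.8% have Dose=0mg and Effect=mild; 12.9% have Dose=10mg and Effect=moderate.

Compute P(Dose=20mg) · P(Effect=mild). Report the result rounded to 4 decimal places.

P(Dose=20mg) = 0.061 + 0.034 + 0.099 + 0.065 = 0.259.
P(Effect=mild) = 0.108 + 0.125 + 0.034 = 0.267.
Product: 0.259 × 0.267 = 0.0692.

0.0692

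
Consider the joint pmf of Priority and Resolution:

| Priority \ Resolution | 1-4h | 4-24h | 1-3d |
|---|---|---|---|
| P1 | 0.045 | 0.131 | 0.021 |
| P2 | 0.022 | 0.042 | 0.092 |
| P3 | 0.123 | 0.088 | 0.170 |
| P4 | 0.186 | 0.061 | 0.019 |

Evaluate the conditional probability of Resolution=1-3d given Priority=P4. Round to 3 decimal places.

0.071

P(Priority=P4) = 0.186 + 0.061 + 0.019 = 0.266.
P(Resolution=1-3d | Priority=P4) = 0.019/0.266 = 0.071.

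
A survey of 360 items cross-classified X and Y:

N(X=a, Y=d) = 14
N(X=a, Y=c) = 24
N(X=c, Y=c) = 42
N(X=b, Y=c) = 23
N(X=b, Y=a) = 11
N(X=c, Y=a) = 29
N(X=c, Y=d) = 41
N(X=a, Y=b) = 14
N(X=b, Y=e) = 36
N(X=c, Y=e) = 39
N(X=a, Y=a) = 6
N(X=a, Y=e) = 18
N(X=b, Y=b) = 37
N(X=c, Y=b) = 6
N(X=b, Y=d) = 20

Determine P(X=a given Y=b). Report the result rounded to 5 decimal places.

0.24561

Total with Y=b: 14 + 37 + 6 = 57.
P(X=a | Y=b) = 14/57 = 0.24561.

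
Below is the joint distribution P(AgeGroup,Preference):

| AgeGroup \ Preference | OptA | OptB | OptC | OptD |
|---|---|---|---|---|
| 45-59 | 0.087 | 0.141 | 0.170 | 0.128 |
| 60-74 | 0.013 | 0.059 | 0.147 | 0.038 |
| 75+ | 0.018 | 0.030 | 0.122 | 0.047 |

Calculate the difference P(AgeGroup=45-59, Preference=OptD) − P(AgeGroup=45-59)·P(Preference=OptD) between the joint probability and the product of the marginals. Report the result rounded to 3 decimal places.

0.016

P(AgeGroup=45-59) = 0.087 + 0.141 + 0.170 + 0.128 = 0.526.
P(Preference=OptD) = 0.128 + 0.038 + 0.047 = 0.213.
P(AgeGroup=45-59, Preference=OptD) − P(AgeGroup=45-59)P(Preference=OptD) = 0.128 − 0.526×0.213 = 0.016.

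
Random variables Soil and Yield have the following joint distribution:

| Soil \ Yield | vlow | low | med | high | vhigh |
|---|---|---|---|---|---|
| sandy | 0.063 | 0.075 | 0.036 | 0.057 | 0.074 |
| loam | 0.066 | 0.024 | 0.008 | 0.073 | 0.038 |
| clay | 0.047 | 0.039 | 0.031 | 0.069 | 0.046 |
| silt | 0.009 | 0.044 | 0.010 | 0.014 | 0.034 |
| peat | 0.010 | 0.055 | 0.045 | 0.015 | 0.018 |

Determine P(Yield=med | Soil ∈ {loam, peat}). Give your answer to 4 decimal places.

P(Soil=loam) = 0.066 + 0.024 + 0.008 + 0.073 + 0.038 = 0.209.
P(Soil=peat) = 0.010 + 0.055 + 0.045 + 0.015 + 0.018 = 0.143.
P(Soil ∈ {loam, peat}) = 0.209 + 0.143 = 0.352; P(Yield=med, Soil ∈ {loam, peat}) = 0.008 + 0.045 = 0.053.
P(Yield=med | Soil ∈ {loam, peat}) = 0.053/0.352 = 0.1506.

0.1506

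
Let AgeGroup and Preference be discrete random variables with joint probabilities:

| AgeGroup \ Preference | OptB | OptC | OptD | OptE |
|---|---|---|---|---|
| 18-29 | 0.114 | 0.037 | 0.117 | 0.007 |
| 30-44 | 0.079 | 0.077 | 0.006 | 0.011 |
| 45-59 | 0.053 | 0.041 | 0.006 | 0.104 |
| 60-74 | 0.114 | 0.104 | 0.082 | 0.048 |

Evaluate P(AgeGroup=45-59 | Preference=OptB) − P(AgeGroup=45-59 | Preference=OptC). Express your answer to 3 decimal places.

P(Preference=OptB) = 0.114 + 0.079 + 0.053 + 0.114 = 0.360; P(AgeGroup=45-59 | Preference=OptB) = 0.053/0.360 = 0.1472.
P(Preference=OptC) = 0.037 + 0.077 + 0.041 + 0.104 = 0.259; P(AgeGroup=45-59 | Preference=OptC) = 0.041/0.259 = 0.1583.
Difference = -0.011.

-0.011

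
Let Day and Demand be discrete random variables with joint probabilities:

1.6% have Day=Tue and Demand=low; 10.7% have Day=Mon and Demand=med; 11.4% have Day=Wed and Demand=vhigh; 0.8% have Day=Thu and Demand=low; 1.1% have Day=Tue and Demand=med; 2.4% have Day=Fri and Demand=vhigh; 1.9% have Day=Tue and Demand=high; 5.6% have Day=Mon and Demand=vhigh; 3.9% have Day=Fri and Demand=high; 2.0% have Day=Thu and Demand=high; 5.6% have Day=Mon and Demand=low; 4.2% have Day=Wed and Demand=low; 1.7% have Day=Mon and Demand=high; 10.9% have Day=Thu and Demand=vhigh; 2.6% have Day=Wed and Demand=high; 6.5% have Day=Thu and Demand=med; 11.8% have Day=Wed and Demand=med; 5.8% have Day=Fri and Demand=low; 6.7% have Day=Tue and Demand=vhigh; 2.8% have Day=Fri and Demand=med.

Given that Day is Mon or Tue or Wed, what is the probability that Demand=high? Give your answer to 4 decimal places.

P(Day=Mon) = 0.056 + 0.107 + 0.017 + 0.056 = 0.236.
P(Day=Tue) = 0.016 + 0.011 + 0.019 + 0.067 = 0.113.
P(Day=Wed) = 0.042 + 0.118 + 0.026 + 0.114 = 0.300.
P(Day ∈ {Mon, Tue, Wed}) = 0.236 + 0.113 + 0.300 = 0.649; P(Demand=high, Day ∈ {Mon, Tue, Wed}) = 0.017 + 0.019 + 0.026 = 0.062.
P(Demand=high | Day ∈ {Mon, Tue, Wed}) = 0.062/0.649 = 0.0955.

0.0955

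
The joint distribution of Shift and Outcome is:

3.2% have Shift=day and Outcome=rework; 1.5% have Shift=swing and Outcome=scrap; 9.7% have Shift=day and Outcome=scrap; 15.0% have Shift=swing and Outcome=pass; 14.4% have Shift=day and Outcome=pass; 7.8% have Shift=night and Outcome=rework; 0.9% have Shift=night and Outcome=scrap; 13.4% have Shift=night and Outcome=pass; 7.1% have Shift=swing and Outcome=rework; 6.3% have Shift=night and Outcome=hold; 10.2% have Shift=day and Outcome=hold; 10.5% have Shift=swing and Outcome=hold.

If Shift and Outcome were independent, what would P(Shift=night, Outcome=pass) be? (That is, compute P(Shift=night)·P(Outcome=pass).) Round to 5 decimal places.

P(Shift=night) = 0.134 + 0.078 + 0.009 + 0.063 = 0.284.
P(Outcome=pass) = 0.144 + 0.150 + 0.134 = 0.428.
Product: 0.284 × 0.428 = 0.12155.

0.12155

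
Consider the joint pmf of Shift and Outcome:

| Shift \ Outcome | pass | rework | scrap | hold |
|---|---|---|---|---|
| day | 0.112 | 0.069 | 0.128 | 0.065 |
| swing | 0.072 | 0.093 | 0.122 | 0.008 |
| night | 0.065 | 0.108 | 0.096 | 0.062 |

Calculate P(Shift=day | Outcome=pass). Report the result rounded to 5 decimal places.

0.44980

P(Outcome=pass) = 0.112 + 0.072 + 0.065 = 0.249.
P(Shift=day | Outcome=pass) = 0.112/0.249 = 0.44980.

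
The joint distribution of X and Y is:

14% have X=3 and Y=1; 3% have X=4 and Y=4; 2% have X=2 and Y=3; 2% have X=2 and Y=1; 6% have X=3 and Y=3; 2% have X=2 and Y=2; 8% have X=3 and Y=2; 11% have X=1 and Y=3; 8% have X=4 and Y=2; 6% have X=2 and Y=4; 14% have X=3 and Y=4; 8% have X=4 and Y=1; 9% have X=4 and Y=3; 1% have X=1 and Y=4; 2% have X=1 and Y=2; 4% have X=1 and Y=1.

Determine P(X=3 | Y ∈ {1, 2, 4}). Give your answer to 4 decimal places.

P(Y=1) = 0.04 + 0.02 + 0.14 + 0.08 = 0.28.
P(Y=2) = 0.02 + 0.02 + 0.08 + 0.08 = 0.20.
P(Y=4) = 0.01 + 0.06 + 0.14 + 0.03 = 0.24.
P(Y ∈ {1, 2, 4}) = 0.28 + 0.20 + 0.24 = 0.72; P(X=3, Y ∈ {1, 2, 4}) = 0.14 + 0.08 + 0.14 = 0.36.
P(X=3 | Y ∈ {1, 2, 4}) = 0.36/0.72 = 0.5000.

0.5000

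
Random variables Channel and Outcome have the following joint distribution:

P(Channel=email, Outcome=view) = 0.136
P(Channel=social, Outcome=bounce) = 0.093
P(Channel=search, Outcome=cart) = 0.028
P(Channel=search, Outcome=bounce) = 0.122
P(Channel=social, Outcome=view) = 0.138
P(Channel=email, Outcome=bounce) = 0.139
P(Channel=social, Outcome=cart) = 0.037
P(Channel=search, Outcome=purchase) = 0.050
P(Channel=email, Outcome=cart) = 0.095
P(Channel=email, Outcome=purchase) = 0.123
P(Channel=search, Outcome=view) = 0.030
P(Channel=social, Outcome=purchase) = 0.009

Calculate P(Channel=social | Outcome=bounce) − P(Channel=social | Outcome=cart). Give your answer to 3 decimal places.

0.031

P(Outcome=bounce) = 0.139 + 0.122 + 0.093 = 0.354; P(Channel=social | Outcome=bounce) = 0.093/0.354 = 0.2627.
P(Outcome=cart) = 0.095 + 0.028 + 0.037 = 0.160; P(Channel=social | Outcome=cart) = 0.037/0.160 = 0.2313.
Difference = 0.031.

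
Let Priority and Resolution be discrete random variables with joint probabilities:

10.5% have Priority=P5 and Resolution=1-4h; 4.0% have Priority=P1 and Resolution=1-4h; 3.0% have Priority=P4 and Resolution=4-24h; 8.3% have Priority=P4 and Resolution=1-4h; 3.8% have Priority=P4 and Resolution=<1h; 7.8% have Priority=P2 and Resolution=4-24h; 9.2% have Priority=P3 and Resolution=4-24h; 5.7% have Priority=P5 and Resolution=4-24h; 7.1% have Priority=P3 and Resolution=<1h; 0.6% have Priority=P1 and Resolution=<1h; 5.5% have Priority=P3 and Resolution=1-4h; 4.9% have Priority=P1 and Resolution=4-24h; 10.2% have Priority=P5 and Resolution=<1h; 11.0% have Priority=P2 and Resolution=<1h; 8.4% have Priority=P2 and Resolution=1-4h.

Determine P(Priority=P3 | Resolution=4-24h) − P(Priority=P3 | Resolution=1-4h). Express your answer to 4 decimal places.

P(Resolution=4-24h) = 0.049 + 0.078 + 0.092 + 0.030 + 0.057 = 0.306; P(Priority=P3 | Resolution=4-24h) = 0.092/0.306 = 0.30065.
P(Resolution=1-4h) = 0.040 + 0.084 + 0.055 + 0.083 + 0.105 = 0.367; P(Priority=P3 | Resolution=1-4h) = 0.055/0.367 = 0.14986.
Difference = 0.1508.

0.1508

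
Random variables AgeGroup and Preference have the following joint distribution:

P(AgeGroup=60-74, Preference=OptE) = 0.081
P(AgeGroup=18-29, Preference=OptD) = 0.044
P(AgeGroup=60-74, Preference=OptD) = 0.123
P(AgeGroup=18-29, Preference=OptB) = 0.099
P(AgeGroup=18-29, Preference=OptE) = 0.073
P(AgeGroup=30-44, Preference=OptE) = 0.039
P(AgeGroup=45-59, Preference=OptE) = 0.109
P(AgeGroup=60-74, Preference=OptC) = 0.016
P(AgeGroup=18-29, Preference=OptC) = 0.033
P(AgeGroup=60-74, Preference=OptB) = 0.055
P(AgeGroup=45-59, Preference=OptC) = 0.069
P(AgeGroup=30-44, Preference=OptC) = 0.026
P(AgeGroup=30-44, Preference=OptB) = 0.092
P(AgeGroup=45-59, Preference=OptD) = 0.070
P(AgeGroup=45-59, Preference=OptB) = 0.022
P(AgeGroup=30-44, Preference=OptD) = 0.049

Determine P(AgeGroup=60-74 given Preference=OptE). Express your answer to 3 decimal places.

P(Preference=OptE) = 0.073 + 0.039 + 0.109 + 0.081 = 0.302.
P(AgeGroup=60-74 | Preference=OptE) = 0.081/0.302 = 0.268.

0.268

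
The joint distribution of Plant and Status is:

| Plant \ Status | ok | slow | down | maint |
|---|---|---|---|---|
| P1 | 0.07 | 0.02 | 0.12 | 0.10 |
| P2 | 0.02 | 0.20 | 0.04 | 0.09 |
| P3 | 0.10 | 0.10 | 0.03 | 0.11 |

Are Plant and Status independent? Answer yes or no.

P(Plant=P2) = 0.35 and P(Status=slow) = 0.32, so their product is 0.1120, but P(Plant=P2, Status=slow) = 0.20. Since these differ, Plant and Status are not independent.

no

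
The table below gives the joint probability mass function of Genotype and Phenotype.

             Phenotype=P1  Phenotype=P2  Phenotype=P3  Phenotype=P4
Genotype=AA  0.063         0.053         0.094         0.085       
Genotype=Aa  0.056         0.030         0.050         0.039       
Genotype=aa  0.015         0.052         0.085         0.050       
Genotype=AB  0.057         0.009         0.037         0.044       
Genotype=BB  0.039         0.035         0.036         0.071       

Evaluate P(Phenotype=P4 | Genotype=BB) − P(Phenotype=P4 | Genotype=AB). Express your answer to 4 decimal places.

0.0929

P(Genotype=BB) = 0.039 + 0.035 + 0.036 + 0.071 = 0.181; P(Phenotype=P4 | Genotype=BB) = 0.071/0.181 = 0.39227.
P(Genotype=AB) = 0.057 + 0.009 + 0.037 + 0.044 = 0.147; P(Phenotype=P4 | Genotype=AB) = 0.044/0.147 = 0.29932.
Difference = 0.0929.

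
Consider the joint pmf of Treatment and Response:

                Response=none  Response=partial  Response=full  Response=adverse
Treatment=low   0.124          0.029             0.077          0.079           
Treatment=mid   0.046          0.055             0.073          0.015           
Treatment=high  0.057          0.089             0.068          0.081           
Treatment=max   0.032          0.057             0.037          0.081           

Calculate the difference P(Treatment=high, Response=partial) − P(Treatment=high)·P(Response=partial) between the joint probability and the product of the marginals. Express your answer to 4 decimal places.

P(Treatment=high) = 0.057 + 0.089 + 0.068 + 0.081 = 0.295.
P(Response=partial) = 0.029 + 0.055 + 0.089 + 0.057 = 0.230.
P(Treatment=high, Response=partial) − P(Treatment=high)P(Response=partial) = 0.089 − 0.295×0.230 = 0.0212.

0.0212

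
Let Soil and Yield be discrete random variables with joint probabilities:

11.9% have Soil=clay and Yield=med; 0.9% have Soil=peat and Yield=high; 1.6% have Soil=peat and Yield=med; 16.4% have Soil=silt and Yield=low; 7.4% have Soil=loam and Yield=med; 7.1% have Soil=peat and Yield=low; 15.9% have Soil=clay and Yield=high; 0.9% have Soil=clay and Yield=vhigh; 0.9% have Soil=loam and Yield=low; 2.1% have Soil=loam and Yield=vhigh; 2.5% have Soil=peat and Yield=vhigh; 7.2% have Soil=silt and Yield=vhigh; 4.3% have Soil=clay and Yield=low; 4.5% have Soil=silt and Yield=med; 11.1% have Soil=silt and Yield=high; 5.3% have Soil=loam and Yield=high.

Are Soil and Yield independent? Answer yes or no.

P(Soil=silt) = 0.392 and P(Yield=med) = 0.254, so their product is 0.09957, but P(Soil=silt, Yield=med) = 0.045. Since these differ, Soil and Yield are not independent.

no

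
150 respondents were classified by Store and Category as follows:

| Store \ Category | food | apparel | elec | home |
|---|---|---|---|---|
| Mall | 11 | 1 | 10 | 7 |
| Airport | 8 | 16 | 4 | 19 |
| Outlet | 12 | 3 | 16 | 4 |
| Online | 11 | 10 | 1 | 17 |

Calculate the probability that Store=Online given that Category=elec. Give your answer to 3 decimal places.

0.032

Total with Category=elec: 10 + 4 + 16 + 1 = 31.
P(Store=Online | Category=elec) = 1/31 = 0.032.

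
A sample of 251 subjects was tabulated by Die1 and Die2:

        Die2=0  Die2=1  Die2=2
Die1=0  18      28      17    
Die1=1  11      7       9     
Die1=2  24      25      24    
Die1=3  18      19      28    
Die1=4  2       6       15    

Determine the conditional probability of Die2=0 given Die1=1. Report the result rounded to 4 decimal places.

Total with Die1=1: 11 + 7 + 9 = 27.
P(Die2=0 | Die1=1) = 11/27 = 0.4074.

0.4074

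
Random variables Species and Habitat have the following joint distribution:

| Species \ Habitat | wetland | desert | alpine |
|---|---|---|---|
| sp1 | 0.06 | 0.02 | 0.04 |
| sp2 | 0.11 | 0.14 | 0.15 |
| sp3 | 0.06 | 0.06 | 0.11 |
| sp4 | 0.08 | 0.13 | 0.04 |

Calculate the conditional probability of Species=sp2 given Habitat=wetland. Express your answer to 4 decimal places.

0.3548

P(Habitat=wetland) = 0.06 + 0.11 + 0.06 + 0.08 = 0.31.
P(Species=sp2 | Habitat=wetland) = 0.11/0.31 = 0.3548.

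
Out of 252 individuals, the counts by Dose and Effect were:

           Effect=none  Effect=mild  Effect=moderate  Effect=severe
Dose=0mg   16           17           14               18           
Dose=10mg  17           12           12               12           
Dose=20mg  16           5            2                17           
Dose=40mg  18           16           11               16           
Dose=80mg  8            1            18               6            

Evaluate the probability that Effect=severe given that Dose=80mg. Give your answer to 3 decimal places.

0.182

Total with Dose=80mg: 8 + 1 + 18 + 6 = 33.
P(Effect=severe | Dose=80mg) = 6/33 = 0.182.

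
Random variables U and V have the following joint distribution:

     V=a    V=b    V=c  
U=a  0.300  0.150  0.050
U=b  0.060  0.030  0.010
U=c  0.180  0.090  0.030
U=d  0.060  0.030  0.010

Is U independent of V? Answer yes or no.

Every cell satisfies P(U,V) = P(U)·P(V). For instance P(U=d) = 0.100, P(V=a) = 0.600, and 0.100×0.600 = 0.060 matches the joint entry. So U and V are independent.

yes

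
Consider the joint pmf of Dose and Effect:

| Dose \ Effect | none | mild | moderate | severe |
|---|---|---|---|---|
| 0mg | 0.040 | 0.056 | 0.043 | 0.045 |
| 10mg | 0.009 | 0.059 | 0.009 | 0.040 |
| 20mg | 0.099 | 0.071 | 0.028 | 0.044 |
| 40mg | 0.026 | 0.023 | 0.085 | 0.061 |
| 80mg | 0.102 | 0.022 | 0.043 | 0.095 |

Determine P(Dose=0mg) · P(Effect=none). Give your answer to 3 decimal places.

P(Dose=0mg) = 0.040 + 0.056 + 0.043 + 0.045 = 0.184.
P(Effect=none) = 0.040 + 0.009 + 0.099 + 0.026 + 0.102 = 0.276.
Product: 0.184 × 0.276 = 0.051.

0.051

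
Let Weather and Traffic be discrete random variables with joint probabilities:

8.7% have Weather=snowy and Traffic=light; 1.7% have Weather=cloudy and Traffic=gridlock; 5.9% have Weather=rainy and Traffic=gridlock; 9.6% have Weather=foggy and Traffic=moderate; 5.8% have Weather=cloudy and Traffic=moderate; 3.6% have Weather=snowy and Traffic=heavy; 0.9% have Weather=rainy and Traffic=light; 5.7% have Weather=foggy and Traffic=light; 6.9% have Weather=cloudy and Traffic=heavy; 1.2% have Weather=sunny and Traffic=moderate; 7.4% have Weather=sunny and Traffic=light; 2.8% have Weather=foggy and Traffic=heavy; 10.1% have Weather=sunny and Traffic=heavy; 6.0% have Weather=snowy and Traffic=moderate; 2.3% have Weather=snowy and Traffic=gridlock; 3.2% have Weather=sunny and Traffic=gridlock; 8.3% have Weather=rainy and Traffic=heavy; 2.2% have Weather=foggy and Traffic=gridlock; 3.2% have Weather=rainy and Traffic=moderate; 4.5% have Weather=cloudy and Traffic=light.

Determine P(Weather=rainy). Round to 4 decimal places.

P(Weather=rainy) = 0.009 + 0.032 + 0.083 + 0.059 = 0.183.

0.1830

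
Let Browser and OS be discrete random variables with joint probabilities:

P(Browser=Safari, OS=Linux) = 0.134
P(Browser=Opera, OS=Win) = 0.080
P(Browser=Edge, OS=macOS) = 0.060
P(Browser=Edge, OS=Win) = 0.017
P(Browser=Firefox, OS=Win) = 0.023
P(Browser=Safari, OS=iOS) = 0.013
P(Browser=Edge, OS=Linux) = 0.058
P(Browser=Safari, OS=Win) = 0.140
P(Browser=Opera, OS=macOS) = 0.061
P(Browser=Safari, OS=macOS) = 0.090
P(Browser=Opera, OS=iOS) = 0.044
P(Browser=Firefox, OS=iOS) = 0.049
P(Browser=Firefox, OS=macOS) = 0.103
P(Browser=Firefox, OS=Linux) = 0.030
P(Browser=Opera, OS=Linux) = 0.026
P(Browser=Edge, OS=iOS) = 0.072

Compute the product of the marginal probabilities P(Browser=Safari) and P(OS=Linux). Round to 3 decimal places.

P(Browser=Safari) = 0.140 + 0.090 + 0.134 + 0.013 = 0.377.
P(OS=Linux) = 0.030 + 0.134 + 0.058 + 0.026 = 0.248.
Product: 0.377 × 0.248 = 0.093.

0.093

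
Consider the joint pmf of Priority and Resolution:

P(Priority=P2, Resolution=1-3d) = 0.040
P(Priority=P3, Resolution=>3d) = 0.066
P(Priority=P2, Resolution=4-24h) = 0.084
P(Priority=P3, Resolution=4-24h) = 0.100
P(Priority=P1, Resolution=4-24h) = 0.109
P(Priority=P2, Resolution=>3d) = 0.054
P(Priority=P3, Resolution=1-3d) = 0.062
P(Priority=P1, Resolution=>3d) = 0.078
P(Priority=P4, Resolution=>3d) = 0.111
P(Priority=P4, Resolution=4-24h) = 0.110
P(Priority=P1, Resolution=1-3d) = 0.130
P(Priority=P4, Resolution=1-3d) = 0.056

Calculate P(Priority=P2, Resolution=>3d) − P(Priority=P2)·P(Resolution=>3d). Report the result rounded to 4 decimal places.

P(Priority=P2) = 0.084 + 0.040 + 0.054 = 0.178.
P(Resolution=>3d) = 0.078 + 0.054 + 0.066 + 0.111 = 0.309.
P(Priority=P2, Resolution=>3d) − P(Priority=P2)P(Resolution=>3d) = 0.054 − 0.178×0.309 = -0.0010.

-0.0010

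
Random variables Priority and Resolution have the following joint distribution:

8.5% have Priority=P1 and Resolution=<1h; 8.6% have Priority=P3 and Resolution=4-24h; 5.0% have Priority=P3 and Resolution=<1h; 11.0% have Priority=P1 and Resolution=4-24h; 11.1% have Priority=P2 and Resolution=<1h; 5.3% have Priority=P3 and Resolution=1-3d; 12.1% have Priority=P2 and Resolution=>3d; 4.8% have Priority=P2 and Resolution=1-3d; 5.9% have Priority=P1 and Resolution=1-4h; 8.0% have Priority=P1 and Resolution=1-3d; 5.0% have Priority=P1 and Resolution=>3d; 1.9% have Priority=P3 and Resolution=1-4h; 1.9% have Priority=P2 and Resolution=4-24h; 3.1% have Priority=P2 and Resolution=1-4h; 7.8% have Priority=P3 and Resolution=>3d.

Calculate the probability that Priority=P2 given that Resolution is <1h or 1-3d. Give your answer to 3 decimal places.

0.372

P(Resolution=<1h) = 0.085 + 0.111 + 0.050 = 0.246.
P(Resolution=1-3d) = 0.080 + 0.048 + 0.053 = 0.181.
P(Resolution ∈ {<1h, 1-3d}) = 0.246 + 0.181 = 0.427; P(Priority=P2, Resolution ∈ {<1h, 1-3d}) = 0.111 + 0.048 = 0.159.
P(Priority=P2 | Resolution ∈ {<1h, 1-3d}) = 0.159/0.427 = 0.372.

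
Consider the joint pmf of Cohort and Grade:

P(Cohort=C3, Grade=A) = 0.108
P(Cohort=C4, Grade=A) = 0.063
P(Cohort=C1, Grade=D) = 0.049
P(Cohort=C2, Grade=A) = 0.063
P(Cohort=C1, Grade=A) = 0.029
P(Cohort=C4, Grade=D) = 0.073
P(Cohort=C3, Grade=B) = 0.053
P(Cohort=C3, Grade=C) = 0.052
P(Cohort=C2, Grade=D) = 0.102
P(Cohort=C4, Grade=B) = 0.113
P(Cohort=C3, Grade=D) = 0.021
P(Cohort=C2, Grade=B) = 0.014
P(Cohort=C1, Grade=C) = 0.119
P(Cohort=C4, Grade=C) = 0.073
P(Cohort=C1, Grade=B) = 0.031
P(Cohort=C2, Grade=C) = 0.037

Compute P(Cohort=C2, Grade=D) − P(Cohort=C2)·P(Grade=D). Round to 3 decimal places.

0.049

P(Cohort=C2) = 0.063 + 0.014 + 0.037 + 0.102 = 0.216.
P(Grade=D) = 0.049 + 0.102 + 0.021 + 0.073 = 0.245.
P(Cohort=C2, Grade=D) − P(Cohort=C2)P(Grade=D) = 0.102 − 0.216×0.245 = 0.049.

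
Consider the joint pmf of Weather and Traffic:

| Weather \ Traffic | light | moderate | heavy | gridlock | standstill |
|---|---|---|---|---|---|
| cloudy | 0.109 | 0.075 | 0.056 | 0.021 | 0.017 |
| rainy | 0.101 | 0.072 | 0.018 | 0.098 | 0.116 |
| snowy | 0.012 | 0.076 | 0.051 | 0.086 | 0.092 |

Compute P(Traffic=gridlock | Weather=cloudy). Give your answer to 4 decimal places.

0.0755

P(Weather=cloudy) = 0.109 + 0.075 + 0.056 + 0.021 + 0.017 = 0.278.
P(Traffic=gridlock | Weather=cloudy) = 0.021/0.278 = 0.0755.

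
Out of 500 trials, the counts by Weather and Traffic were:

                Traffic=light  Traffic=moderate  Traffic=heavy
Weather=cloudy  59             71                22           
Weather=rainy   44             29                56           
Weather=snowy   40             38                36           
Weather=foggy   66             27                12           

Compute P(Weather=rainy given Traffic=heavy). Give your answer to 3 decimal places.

0.444

Total with Traffic=heavy: 22 + 56 + 36 + 12 = 126.
P(Weather=rainy | Traffic=heavy) = 56/126 = 0.444.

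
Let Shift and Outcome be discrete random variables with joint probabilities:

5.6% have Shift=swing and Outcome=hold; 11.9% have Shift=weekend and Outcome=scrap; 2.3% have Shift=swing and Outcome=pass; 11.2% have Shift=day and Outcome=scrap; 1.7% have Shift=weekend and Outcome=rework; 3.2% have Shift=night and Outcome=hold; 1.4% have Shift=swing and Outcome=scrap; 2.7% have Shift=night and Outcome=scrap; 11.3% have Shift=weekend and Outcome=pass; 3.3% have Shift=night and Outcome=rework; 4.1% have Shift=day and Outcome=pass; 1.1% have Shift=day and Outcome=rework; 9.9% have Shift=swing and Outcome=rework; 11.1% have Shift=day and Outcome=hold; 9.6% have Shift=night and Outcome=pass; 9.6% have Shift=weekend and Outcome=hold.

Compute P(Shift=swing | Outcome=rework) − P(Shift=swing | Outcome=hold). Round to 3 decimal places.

P(Outcome=rework) = 0.011 + 0.099 + 0.033 + 0.017 = 0.160; P(Shift=swing | Outcome=rework) = 0.099/0.160 = 0.6188.
P(Outcome=hold) = 0.111 + 0.056 + 0.032 + 0.096 = 0.295; P(Shift=swing | Outcome=hold) = 0.056/0.295 = 0.1898.
Difference = 0.429.

0.429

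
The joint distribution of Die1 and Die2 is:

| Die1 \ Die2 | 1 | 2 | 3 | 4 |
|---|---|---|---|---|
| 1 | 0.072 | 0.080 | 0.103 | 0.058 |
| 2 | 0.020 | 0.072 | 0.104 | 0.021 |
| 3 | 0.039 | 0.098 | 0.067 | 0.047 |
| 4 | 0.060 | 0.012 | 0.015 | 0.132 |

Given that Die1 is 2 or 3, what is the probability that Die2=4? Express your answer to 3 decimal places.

P(Die1=2) = 0.020 + 0.072 + 0.104 + 0.021 = 0.217.
P(Die1=3) = 0.039 + 0.098 + 0.067 + 0.047 = 0.251.
P(Die1 ∈ {2, 3}) = 0.217 + 0.251 = 0.468; P(Die2=4, Die1 ∈ {2, 3}) = 0.021 + 0.047 = 0.068.
P(Die2=4 | Die1 ∈ {2, 3}) = 0.068/0.468 = 0.145.

0.145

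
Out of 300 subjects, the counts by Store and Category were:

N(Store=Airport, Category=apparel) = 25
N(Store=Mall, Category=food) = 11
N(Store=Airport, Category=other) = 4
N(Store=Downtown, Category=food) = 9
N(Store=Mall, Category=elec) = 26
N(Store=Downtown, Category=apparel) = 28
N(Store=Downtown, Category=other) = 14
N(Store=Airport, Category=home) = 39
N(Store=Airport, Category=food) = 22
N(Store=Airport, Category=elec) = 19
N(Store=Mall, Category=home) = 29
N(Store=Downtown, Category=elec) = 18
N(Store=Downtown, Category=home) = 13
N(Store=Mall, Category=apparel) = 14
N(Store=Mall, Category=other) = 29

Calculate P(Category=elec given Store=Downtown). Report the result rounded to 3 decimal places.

0.220

Total with Store=Downtown: 9 + 28 + 18 + 13 + 14 = 82.
P(Category=elec | Store=Downtown) = 18/82 = 0.220.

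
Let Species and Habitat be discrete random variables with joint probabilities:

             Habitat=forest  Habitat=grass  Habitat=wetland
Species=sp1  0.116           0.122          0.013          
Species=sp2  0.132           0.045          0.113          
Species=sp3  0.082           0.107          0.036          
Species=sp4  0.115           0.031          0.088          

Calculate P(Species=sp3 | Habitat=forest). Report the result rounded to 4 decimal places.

P(Habitat=forest) = 0.116 + 0.132 + 0.082 + 0.115 = 0.445.
P(Species=sp3 | Habitat=forest) = 0.082/0.445 = 0.1843.

0.1843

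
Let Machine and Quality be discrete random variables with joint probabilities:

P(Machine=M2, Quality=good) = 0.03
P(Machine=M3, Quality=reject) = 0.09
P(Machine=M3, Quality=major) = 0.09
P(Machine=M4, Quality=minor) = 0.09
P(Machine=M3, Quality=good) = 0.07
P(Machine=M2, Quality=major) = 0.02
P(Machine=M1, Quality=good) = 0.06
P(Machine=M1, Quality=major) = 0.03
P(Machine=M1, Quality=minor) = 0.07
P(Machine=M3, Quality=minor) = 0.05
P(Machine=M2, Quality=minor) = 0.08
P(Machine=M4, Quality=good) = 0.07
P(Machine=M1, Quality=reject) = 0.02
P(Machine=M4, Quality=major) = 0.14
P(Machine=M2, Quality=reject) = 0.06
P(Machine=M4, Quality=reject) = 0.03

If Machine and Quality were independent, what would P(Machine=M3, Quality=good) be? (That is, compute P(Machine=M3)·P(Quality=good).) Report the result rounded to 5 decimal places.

0.06900

P(Machine=M3) = 0.07 + 0.05 + 0.09 + 0.09 = 0.30.
P(Quality=good) = 0.06 + 0.03 + 0.07 + 0.07 = 0.23.
Product: 0.30 × 0.23 = 0.06900.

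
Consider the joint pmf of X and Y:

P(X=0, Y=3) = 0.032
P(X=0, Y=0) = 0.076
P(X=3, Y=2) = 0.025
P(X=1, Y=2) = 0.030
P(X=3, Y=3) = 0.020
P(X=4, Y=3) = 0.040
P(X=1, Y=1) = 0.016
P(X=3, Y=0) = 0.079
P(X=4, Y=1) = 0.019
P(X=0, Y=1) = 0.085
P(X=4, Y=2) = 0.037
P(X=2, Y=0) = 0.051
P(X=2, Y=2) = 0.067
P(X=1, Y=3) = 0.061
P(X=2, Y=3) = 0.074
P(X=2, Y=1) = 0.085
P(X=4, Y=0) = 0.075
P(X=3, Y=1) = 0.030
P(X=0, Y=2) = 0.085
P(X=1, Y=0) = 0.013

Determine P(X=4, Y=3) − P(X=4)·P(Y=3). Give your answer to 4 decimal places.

P(X=4) = 0.075 + 0.019 + 0.037 + 0.040 = 0.171.
P(Y=3) = 0.032 + 0.061 + 0.074 + 0.020 + 0.040 = 0.227.
P(X=4, Y=3) − P(X=4)P(Y=3) = 0.040 − 0.171×0.227 = 0.0012.

0.0012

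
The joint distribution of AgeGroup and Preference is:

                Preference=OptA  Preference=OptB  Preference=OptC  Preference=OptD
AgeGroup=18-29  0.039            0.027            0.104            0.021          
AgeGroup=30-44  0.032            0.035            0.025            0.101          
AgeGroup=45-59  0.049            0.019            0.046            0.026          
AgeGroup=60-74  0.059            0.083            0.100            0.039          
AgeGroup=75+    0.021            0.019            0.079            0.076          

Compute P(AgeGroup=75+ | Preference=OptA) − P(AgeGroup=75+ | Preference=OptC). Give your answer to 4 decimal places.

-0.1182

P(Preference=OptA) = 0.039 + 0.032 + 0.049 + 0.059 + 0.021 = 0.200; P(AgeGroup=75+ | Preference=OptA) = 0.021/0.200 = 0.10500.
P(Preference=OptC) = 0.104 + 0.025 + 0.046 + 0.100 + 0.079 = 0.354; P(AgeGroup=75+ | Preference=OptC) = 0.079/0.354 = 0.22316.
Difference = -0.1182.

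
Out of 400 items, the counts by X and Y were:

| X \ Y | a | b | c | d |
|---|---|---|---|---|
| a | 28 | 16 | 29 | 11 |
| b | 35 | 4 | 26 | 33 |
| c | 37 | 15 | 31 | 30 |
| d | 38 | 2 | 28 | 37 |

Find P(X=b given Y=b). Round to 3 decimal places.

0.108

Total with Y=b: 16 + 4 + 15 + 2 = 37.
P(X=b | Y=b) = 4/37 = 0.108.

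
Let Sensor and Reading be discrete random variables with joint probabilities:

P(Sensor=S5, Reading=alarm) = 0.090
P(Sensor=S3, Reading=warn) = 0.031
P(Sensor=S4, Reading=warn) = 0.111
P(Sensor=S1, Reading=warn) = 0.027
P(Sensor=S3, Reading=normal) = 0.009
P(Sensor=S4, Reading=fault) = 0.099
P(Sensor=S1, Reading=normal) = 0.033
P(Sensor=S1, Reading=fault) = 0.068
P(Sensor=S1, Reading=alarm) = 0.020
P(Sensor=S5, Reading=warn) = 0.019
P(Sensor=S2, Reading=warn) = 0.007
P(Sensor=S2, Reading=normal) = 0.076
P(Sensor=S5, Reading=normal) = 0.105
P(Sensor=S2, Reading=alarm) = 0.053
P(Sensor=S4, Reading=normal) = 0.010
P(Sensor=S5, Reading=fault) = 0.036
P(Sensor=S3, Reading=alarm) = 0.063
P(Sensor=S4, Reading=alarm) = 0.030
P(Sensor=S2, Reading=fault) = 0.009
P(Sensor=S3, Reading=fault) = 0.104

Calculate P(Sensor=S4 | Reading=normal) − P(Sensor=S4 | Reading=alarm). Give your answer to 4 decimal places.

-0.0743

P(Reading=normal) = 0.033 + 0.076 + 0.009 + 0.010 + 0.105 = 0.233; P(Sensor=S4 | Reading=normal) = 0.010/0.233 = 0.04292.
P(Reading=alarm) = 0.020 + 0.053 + 0.063 + 0.030 + 0.090 = 0.256; P(Sensor=S4 | Reading=alarm) = 0.030/0.256 = 0.11719.
Difference = -0.0743.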